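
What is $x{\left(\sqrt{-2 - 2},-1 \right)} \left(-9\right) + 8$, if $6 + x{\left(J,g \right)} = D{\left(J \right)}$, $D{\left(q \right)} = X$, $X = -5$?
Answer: $107$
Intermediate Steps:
$D{\left(q \right)} = -5$
$x{\left(J,g \right)} = -11$ ($x{\left(J,g \right)} = -6 - 5 = -11$)
$x{\left(\sqrt{-2 - 2},-1 \right)} \left(-9\right) + 8 = \left(-11\right) \left(-9\right) + 8 = 99 + 8 = 107$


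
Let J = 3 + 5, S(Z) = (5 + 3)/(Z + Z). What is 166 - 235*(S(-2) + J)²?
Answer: -8294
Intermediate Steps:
S(Z) = 4/Z (S(Z) = 8/((2*Z)) = 8*(1/(2*Z)) = 4/Z)
J = 8
166 - 235*(S(-2) + J)² = 166 - 235*(4/(-2) + 8)² = 166 - 235*(4*(-½) + 8)² = 166 - 235*(-2 + 8)² = 166 - 235*6² = 166 - 235*36 = 166 - 8460 = -8294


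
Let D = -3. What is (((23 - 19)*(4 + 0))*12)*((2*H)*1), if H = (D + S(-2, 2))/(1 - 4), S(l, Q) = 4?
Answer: -128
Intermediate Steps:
H = -1/3 (H = (-3 + 4)/(1 - 4) = 1/(-3) = 1*(-1/3) = -1/3 ≈ -0.33333)
(((23 - 19)*(4 + 0))*12)*((2*H)*1) = (((23 - 19)*(4 + 0))*12)*((2*(-1/3))*1) = ((4*4)*12)*(-2/3*1) = (16*12)*(-2/3) = 192*(-2/3) = -128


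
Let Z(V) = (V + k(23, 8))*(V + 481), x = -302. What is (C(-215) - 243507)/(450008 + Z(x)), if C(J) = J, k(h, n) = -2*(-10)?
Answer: -121861/199765 ≈ -0.61002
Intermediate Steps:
k(h, n) = 20
Z(V) = (20 + V)*(481 + V) (Z(V) = (V + 20)*(V + 481) = (20 + V)*(481 + V))
(C(-215) - 243507)/(450008 + Z(x)) = (-215 - 243507)/(450008 + (9620 + (-302)² + 501*(-302))) = -243722/(450008 + (9620 + 91204 - 151302)) = -243722/(450008 - 50478) = -243722/399530 = -243722*1/399530 = -121861/199765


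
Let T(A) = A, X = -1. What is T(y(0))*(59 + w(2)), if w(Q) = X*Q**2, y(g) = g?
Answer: 0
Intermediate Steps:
w(Q) = -Q**2
T(y(0))*(59 + w(2)) = 0*(59 - 1*2**2) = 0*(59 - 1*4) = 0*(59 - 4) = 0*55 = 0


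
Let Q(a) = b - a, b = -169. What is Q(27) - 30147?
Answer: -30343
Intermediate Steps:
Q(a) = -169 - a
Q(27) - 30147 = (-169 - 1*27) - 30147 = (-169 - 27) - 30147 = -196 - 30147 = -30343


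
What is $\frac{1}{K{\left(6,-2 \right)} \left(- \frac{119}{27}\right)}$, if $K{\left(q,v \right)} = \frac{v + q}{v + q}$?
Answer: $- \frac{27}{119} \approx -0.22689$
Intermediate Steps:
$K{\left(q,v \right)} = 1$ ($K{\left(q,v \right)} = \frac{q + v}{q + v} = 1$)
$\frac{1}{K{\left(6,-2 \right)} \left(- \frac{119}{27}\right)} = \frac{1}{1 \left(- \frac{119}{27}\right)} = \frac{1}{- \frac{119}{27}} = - \frac{27}{119}$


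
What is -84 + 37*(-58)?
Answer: -2230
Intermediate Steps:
-84 + 37*(-58) = -84 - 2146 = -2230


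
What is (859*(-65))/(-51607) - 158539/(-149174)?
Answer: 16510852463/7698422618 ≈ 2.1447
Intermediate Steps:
(859*(-65))/(-51607) - 158539/(-149174) = -55835*(-1/51607) - 158539*(-1/149174) = 55835/51607 + 158539/149174 = 16510852463/7698422618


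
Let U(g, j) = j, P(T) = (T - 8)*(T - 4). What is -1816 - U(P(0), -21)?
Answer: -1795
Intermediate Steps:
P(T) = (-8 + T)*(-4 + T)
-1816 - U(P(0), -21) = -1816 - 1*(-21) = -1816 + 21 = -1795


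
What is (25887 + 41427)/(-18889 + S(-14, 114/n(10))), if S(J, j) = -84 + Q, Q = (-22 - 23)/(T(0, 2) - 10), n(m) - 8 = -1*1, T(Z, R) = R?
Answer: -538512/151739 ≈ -3.5489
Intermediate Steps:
n(m) = 7 (n(m) = 8 - 1*1 = 8 - 1 = 7)
Q = 45/8 (Q = (-22 - 23)/(2 - 10) = -45/(-8) = -45*(-⅛) = 45/8 ≈ 5.6250)
S(J, j) = -627/8 (S(J, j) = -84 + 45/8 = -627/8)
(25887 + 41427)/(-18889 + S(-14, 114/n(10))) = (25887 + 41427)/(-18889 - 627/8) = 67314/(-151739/8) = 67314*(-8/151739) = -538512/151739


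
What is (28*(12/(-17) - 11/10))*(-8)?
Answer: 34384/85 ≈ 404.52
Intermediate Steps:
(28*(12/(-17) - 11/10))*(-8) = (28*(12*(-1/17) - 11*1/10))*(-8) = (28*(-12/17 - 11/10))*(-8) = (28*(-307/170))*(-8) = -4298/85*(-8) = 34384/85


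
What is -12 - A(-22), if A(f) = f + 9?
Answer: 1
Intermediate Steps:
A(f) = 9 + f
-12 - A(-22) = -12 - (9 - 22) = -12 - 1*(-13) = -12 + 13 = 1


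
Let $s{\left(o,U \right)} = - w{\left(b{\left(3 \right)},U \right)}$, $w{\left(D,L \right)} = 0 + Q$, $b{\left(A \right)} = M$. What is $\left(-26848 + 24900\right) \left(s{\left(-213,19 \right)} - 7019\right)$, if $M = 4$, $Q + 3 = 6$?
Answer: $13678856$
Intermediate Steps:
$Q = 3$ ($Q = -3 + 6 = 3$)
$b{\left(A \right)} = 4$
$w{\left(D,L \right)} = 3$ ($w{\left(D,L \right)} = 0 + 3 = 3$)
$s{\left(o,U \right)} = -3$ ($s{\left(o,U \right)} = \left(-1\right) 3 = -3$)
$\left(-26848 + 24900\right) \left(s{\left(-213,19 \right)} - 7019\right) = \left(-26848 + 24900\right) \left(-3 - 7019\right) = \left(-1948\right) \left(-7022\right) = 13678856$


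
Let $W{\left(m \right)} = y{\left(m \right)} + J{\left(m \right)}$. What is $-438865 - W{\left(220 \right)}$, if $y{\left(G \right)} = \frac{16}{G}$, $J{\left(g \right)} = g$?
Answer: $- \frac{24149679}{55} \approx -4.3909 \cdot 10^{5}$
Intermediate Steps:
$W{\left(m \right)} = m + \frac{16}{m}$ ($W{\left(m \right)} = \frac{16}{m} + m = m + \frac{16}{m}$)
$-438865 - W{\left(220 \right)} = -438865 - \left(220 + \frac{16}{220}\right) = -438865 - \left(220 + 16 \cdot \frac{1}{220}\right) = -438865 - \left(220 + \frac{4}{55}\right) = -438865 - \frac{12104}{55} = - \frac{24149679}{55}$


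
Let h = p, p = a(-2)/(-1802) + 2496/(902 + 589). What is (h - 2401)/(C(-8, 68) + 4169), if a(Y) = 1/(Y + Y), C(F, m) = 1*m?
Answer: -8595287223/15178527112 ≈ -0.56628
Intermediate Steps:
C(F, m) = m
a(Y) = 1/(2*Y)
p = 5997553/3582376 (p = ((½)/(-2))/(-1802) + 2496/(902 + 589) = ((½)*(-½))*(-1/1802) + 2496/1491 = -¼*(-1/1802) + 2496*(1/1491) = 1/7208 + 832/497 = 5997553/3582376 ≈ 1.6742)
h = 5997553/3582376 ≈ 1.6742
(h - 2401)/(C(-8, 68) + 4169) = (5997553/3582376 - 2401)/(68 + 4169) = -8595287223/3582376/4237 = -8595287223/3582376*1/4237 = -8595287223/15178527112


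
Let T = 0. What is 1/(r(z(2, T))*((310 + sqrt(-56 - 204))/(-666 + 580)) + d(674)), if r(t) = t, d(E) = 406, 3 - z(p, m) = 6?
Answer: 770689/321234514 - 129*I*sqrt(65)/321234514 ≈ 0.0023991 - 3.2376e-6*I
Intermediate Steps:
z(p, m) = -3 (z(p, m) = 3 - 1*6 = 3 - 6 = -3)
1/(r(z(2, T))*((310 + sqrt(-56 - 204))/(-666 + 580)) + d(674)) = 1/(-3*(310 + sqrt(-56 - 204))/(-666 + 580) + 406) = 1/(-3*(310 + sqrt(-260))/(-86) + 406) = 1/(-3*(310 + 2*I*sqrt(65))*(-1)/86 + 406) = 1/(-3*(-155/43 - I*sqrt(65)/43) + 406) = 1/((465/43 + 3*I*sqrt(65)/43) + 406) = 1/(17923/43 + 3*I*sqrt(65)/43)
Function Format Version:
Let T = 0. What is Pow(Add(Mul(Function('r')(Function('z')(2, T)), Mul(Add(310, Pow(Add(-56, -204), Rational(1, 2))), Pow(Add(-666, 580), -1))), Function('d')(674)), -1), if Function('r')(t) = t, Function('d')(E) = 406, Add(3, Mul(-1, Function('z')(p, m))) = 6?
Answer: Add(Rational(770689, 321234514), Mul(Rational(-129, 321234514), I, Pow(65, Rational(1, 2)))) ≈ Add(0.0023991, Mul(-3.2376e-6, I))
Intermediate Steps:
Function('z')(p, m) = -3 (Function('z')(p, m) = Add(3, Mul(-1, 6)) = Add(3, -6) = -3)
Pow(Add(Mul(Function('r')(Function('z')(2, T)), Mul(Add(310, Pow(Add(-56, -204), Rational(1, 2))), Pow(Add(-666, 580), -1))), Function('d')(674)), -1) = Pow(Add(Mul(-3, Mul(Add(310, Pow(Add(-56, -204), Rational(1, 2))), Pow(Add(-666, 580), -1))), 406), -1) = Pow(Add(Mul(-3, Mul(Add(310, Pow(-260, Rational(1, 2))), Pow(-86, -1))), 406), -1) = Pow(Add(Mul(-3, Mul(Add(310, Mul(2, I, Pow(65, Rational(1, 2)))), Rational(-1, 86))), 406), -1) = Pow(Add(Mul(-3, Add(Rational(-155, 43), Mul(Rational(-1, 43), I, Pow(65, Rational(1, 2))))), 406), -1) = Pow(Add(Add(Rational(465, 43), Mul(Rational(3, 43), I, Pow(65, Rational(1, 2)))), 406), -1) = Pow(Add(Rational(17923, 43), Mul(Rational(3, 43), I, Pow(65, Rational(1, 2)))), -1)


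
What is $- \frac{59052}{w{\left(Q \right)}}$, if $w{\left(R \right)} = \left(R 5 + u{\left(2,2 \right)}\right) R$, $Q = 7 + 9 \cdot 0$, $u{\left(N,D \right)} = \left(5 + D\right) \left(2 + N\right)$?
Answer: $- \frac{2812}{21} \approx -133.9$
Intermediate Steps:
$u{\left(N,D \right)} = \left(2 + N\right) \left(5 + D\right)$
$Q = 7$ ($Q = 7 + 0 = 7$)
$w{\left(R \right)} = R \left(28 + 5 R\right)$ ($w{\left(R \right)} = \left(R 5 + \left(10 + 2 \cdot 2 + 5 \cdot 2 + 2 \cdot 2\right)\right) R = \left(5 R + \left(10 + 4 + 10 + 4\right)\right) R = \left(5 R + 28\right) R = \left(28 + 5 R\right) R = R \left(28 + 5 R\right)$)
$- \frac{59052}{w{\left(Q \right)}} = - \frac{59052}{7 \left(28 + 5 \cdot 7\right)} = - \frac{59052}{7 \left(28 + 35\right)} = - \frac{59052}{7 \cdot 63} = - \frac{59052}{441} = \left(-59052\right) \frac{1}{441} = - \frac{2812}{21}$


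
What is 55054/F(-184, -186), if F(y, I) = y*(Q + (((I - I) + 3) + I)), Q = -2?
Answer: 27527/17020 ≈ 1.6173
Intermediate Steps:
F(y, I) = y*(1 + I) (F(y, I) = y*(-2 + (((I - I) + 3) + I)) = y*(-2 + ((0 + 3) + I)) = y*(-2 + (3 + I)) = y*(1 + I))
55054/F(-184, -186) = 55054/((-184*(1 - 186))) = 55054/((-184*(-185))) = 55054/34040 = 55054*(1/34040) = 27527/17020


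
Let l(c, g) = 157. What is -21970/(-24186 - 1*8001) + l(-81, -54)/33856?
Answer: 748869679/1089723072 ≈ 0.68721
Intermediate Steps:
-21970/(-24186 - 1*8001) + l(-81, -54)/33856 = -21970/(-24186 - 1*8001) + 157/33856 = -21970/(-24186 - 8001) + 157*(1/33856) = -21970/(-32187) + 157/33856 = -21970*(-1/32187) + 157/33856 = 21970/32187 + 157/33856 = 748869679/1089723072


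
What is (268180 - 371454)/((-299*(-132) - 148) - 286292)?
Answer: 51637/123486 ≈ 0.41816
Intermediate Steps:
(268180 - 371454)/((-299*(-132) - 148) - 286292) = -103274/((39468 - 148) - 286292) = -103274/(39320 - 286292) = -103274/(-246972) = -103274*(-1/246972) = 51637/123486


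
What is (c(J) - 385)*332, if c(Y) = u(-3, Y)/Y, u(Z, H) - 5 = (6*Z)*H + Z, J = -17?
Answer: -2275196/17 ≈ -1.3384e+5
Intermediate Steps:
u(Z, H) = 5 + Z + 6*H*Z (u(Z, H) = 5 + ((6*Z)*H + Z) = 5 + (6*H*Z + Z) = 5 + (Z + 6*H*Z) = 5 + Z + 6*H*Z)
c(Y) = (2 - 18*Y)/Y (c(Y) = (5 - 3 + 6*Y*(-3))/Y = (5 - 3 - 18*Y)/Y = (2 - 18*Y)/Y)
(c(J) - 385)*332 = ((-18 + 2/(-17)) - 385)*332 = ((-18 + 2*(-1/17)) - 385)*332 = ((-18 - 2/17) - 385)*332 = (-308/17 - 385)*332 = -6853/17*332 = -2275196/17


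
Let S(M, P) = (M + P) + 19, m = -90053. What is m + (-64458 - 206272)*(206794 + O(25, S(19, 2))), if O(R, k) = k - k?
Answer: -55985429673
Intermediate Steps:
S(M, P) = 19 + M + P
O(R, k) = 0
m + (-64458 - 206272)*(206794 + O(25, S(19, 2))) = -90053 + (-64458 - 206272)*(206794 + 0) = -90053 - 270730*206794 = -90053 - 55985339620 = -55985429673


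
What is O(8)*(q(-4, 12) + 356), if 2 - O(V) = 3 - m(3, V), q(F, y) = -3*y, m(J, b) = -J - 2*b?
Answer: -6400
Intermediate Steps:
O(V) = -4 - 2*V (O(V) = 2 - (3 - (-1*3 - 2*V)) = 2 - (3 - (-3 - 2*V)) = 2 - (3 + (3 + 2*V)) = 2 - (6 + 2*V) = 2 + (-6 - 2*V) = -4 - 2*V)
O(8)*(q(-4, 12) + 356) = (-4 - 2*8)*(-3*12 + 356) = (-4 - 16)*(-36 + 356) = -20*320 = -6400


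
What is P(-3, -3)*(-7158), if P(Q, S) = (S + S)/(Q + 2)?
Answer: -42948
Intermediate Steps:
P(Q, S) = 2*S/(2 + Q) (P(Q, S) = (2*S)/(2 + Q) = 2*S/(2 + Q))
P(-3, -3)*(-7158) = (2*(-3)/(2 - 3))*(-7158) = (2*(-3)/(-1))*(-7158) = (2*(-3)*(-1))*(-7158) = 6*(-7158) = -42948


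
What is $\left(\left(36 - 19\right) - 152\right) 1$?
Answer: $-135$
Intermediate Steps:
$\left(\left(36 - 19\right) - 152\right) 1 = \left(17 - 152\right) 1 = \left(-135\right) 1 = -135$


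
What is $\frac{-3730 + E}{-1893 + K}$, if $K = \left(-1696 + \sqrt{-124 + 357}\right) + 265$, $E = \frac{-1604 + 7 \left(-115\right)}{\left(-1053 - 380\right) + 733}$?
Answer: $\frac{2167739121}{1933530025} + \frac{2608591 \sqrt{233}}{7734120100} \approx 1.1263$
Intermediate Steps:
$E = \frac{2409}{700}$ ($E = \frac{-1604 - 805}{-1433 + 733} = - \frac{2409}{-700} = \left(-2409\right) \left(- \frac{1}{700}\right) = \frac{2409}{700} \approx 3.4414$)
$K = -1431 + \sqrt{233}$ ($K = \left(-1696 + \sqrt{233}\right) + 265 = -1431 + \sqrt{233} \approx -1415.7$)
$\frac{-3730 + E}{-1893 + K} = \frac{-3730 + \frac{2409}{700}}{-1893 - \left(1431 - \sqrt{233}\right)} = - \frac{2608591}{700 \left(-3324 + \sqrt{233}\right)}$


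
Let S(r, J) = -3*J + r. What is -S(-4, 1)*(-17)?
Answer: -119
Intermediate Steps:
S(r, J) = r - 3*J
-S(-4, 1)*(-17) = -(-4 - 3*1)*(-17) = -(-4 - 3)*(-17) = -1*(-7)*(-17) = 7*(-17) = -119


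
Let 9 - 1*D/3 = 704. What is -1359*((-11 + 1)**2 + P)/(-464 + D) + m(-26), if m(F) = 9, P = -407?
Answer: -394272/2549 ≈ -154.68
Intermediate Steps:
D = -2085 (D = 27 - 3*704 = 27 - 2112 = -2085)
-1359*((-11 + 1)**2 + P)/(-464 + D) + m(-26) = -1359*((-11 + 1)**2 - 407)/(-464 - 2085) + 9 = -1359*((-10)**2 - 407)/(-2549) + 9 = -1359*(100 - 407)*(-1)/2549 + 9 = -(-417213)*(-1)/2549 + 9 = -1359*307/2549 + 9 = -417213/2549 + 9 = -394272/2549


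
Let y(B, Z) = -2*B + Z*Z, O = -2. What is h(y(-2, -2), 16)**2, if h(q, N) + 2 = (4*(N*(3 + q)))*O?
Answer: 1988100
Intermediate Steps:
y(B, Z) = Z**2 - 2*B (y(B, Z) = -2*B + Z**2 = Z**2 - 2*B)
h(q, N) = -2 - 8*N*(3 + q) (h(q, N) = -2 + (4*(N*(3 + q)))*(-2) = -2 + (4*N*(3 + q))*(-2) = -2 - 8*N*(3 + q))
h(y(-2, -2), 16)**2 = (-2 - 24*16 - 8*16*((-2)**2 - 2*(-2)))**2 = (-2 - 384 - 8*16*(4 + 4))**2 = (-2 - 384 - 8*16*8)**2 = (-2 - 384 - 1024)**2 = (-1410)**2 = 1988100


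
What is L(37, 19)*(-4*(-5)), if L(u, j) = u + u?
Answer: 1480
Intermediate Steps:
L(u, j) = 2*u
L(37, 19)*(-4*(-5)) = (2*37)*(-4*(-5)) = 74*20 = 1480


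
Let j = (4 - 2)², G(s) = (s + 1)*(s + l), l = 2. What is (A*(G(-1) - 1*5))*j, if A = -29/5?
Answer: 116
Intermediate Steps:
G(s) = (1 + s)*(2 + s) (G(s) = (s + 1)*(s + 2) = (1 + s)*(2 + s))
j = 4 (j = 2² = 4)
A = -29/5 (A = -29*⅕ = -29/5 ≈ -5.8000)
(A*(G(-1) - 1*5))*j = -29*((2 + (-1)² + 3*(-1)) - 1*5)/5*4 = -29*((2 + 1 - 3) - 5)/5*4 = -29*(0 - 5)/5*4 = -29/5*(-5)*4 = 29*4 = 116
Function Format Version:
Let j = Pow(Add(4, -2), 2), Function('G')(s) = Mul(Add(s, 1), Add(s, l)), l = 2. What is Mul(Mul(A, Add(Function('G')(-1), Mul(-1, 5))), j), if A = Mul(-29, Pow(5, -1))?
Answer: 116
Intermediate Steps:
Function('G')(s) = Mul(Add(1, s), Add(2, s)) (Function('G')(s) = Mul(Add(s, 1), Add(s, 2)) = Mul(Add(1, s), Add(2, s)))
j = 4 (j = Pow(2, 2) = 4)
A = Rational(-29, 5) (A = Mul(-29, Rational(1, 5)) = Rational(-29, 5) ≈ -5.8000)
Mul(Mul(A, Add(Function('G')(-1), Mul(-1, 5))), j) = Mul(Mul(Rational(-29, 5), Add(Add(2, Pow(-1, 2), Mul(3, -1)), Mul(-1, 5))), 4) = Mul(Mul(Rational(-29, 5), Add(Add(2, 1, -3), -5)), 4) = Mul(Mul(Rational(-29, 5), Add(0, -5)), 4) = Mul(Mul(Rational(-29, 5), -5), 4) = Mul(29, 4) = 116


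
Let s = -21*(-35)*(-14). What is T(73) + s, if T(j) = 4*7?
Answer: -10262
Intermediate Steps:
T(j) = 28
s = -10290 (s = 735*(-14) = -10290)
T(73) + s = 28 - 10290 = -10262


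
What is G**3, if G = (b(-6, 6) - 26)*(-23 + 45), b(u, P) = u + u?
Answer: -584277056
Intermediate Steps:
b(u, P) = 2*u
G = -836 (G = (2*(-6) - 26)*(-23 + 45) = (-12 - 26)*22 = -38*22 = -836)
G**3 = (-836)**3 = -584277056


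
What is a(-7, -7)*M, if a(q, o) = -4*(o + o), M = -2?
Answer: -112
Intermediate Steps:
a(q, o) = -8*o
a(-7, -7)*M = -8*(-7)*(-2) = 56*(-2) = -112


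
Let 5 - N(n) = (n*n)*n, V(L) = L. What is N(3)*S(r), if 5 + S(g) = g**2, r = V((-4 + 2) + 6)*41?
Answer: -591602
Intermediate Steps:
r = 164 (r = ((-4 + 2) + 6)*41 = (-2 + 6)*41 = 4*41 = 164)
N(n) = 5 - n**3 (N(n) = 5 - n*n*n = 5 - n**2*n = 5 - n**3)
S(g) = -5 + g**2
N(3)*S(r) = (5 - 1*3**3)*(-5 + 164**2) = (5 - 1*27)*(-5 + 26896) = (5 - 27)*26891 = -22*26891 = -591602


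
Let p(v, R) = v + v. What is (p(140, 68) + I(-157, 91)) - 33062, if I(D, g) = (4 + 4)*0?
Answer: -32782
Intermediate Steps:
p(v, R) = 2*v
I(D, g) = 0 (I(D, g) = 8*0 = 0)
(p(140, 68) + I(-157, 91)) - 33062 = (2*140 + 0) - 33062 = (280 + 0) - 33062 = 280 - 33062 = -32782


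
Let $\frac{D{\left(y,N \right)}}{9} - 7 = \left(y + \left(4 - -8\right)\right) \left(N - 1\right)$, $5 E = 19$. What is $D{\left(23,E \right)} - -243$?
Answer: $1188$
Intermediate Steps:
$E = \frac{19}{5}$ ($E = \frac{1}{5} \cdot 19 = \frac{19}{5} \approx 3.8$)
$D{\left(y,N \right)} = 63 + 9 \left(-1 + N\right) \left(12 + y\right)$ ($D{\left(y,N \right)} = 63 + 9 \left(y + \left(4 - -8\right)\right) \left(N - 1\right) = 63 + 9 \left(y + \left(4 + 8\right)\right) \left(-1 + N\right) = 63 + 9 \left(y + 12\right) \left(-1 + N\right) = 63 + 9 \left(12 + y\right) \left(-1 + N\right) = 63 + 9 \left(-1 + N\right) \left(12 + y\right)$)
$D{\left(23,E \right)} - -243 = \left(-45 - 207 + 108 \cdot \frac{19}{5} + 9 \cdot \frac{19}{5} \cdot 23\right) - -243 = \left(-45 - 207 + \frac{2052}{5} + \frac{3933}{5}\right) + 243 = 945 + 243 = 1188$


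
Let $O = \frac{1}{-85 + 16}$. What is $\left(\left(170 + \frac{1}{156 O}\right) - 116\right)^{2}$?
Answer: $\frac{7756225}{2704} \approx 2868.4$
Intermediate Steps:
$O = - \frac{1}{69}$ ($O = \frac{1}{-69} = - \frac{1}{69} \approx -0.014493$)
$\left(\left(170 + \frac{1}{156 O}\right) - 116\right)^{2} = \left(\left(170 + \frac{1}{156 \left(- \frac{1}{69}\right)}\right) - 116\right)^{2} = \left(\left(170 + \frac{1}{156} \left(-69\right)\right) - 116\right)^{2} = \left(\left(170 - \frac{23}{52}\right) - 116\right)^{2} = \left(\frac{8817}{52} - 116\right)^{2} = \left(\frac{2785}{52}\right)^{2} = \frac{7756225}{2704}$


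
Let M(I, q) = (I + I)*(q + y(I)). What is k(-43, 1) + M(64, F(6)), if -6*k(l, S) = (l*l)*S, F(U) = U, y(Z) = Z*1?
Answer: 51911/6 ≈ 8651.8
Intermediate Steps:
y(Z) = Z
M(I, q) = 2*I*(I + q) (M(I, q) = (I + I)*(q + I) = (2*I)*(I + q) = 2*I*(I + q))
k(l, S) = -S*l**2/6 (k(l, S) = -l*l*S/6 = -l**2*S/6 = -S*l**2/6)
k(-43, 1) + M(64, F(6)) = -1/6*1*(-43)**2 + 2*64*(64 + 6) = -1/6*1*1849 + 2*64*70 = -1849/6 + 8960 = 51911/6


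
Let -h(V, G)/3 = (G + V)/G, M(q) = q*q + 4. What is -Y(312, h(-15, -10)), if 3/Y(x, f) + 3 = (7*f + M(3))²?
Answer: -12/6229 ≈ -0.0019265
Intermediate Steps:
M(q) = 4 + q² (M(q) = q² + 4 = 4 + q²)
h(V, G) = -3*(G + V)/G
Y(x, f) = 3/(-3 + (13 + 7*f)²) (Y(x, f) = 3/(-3 + (7*f + (4 + 3²))²) = 3/(-3 + (7*f + (4 + 9))²) = 3/(-3 + (7*f + 13)²) = 3/(-3 + (13 + 7*f)²))
-Y(312, h(-15, -10)) = -3/(-3 + (13 + 7*(-3 - 3*(-15)/(-10)))²) = -3/(-3 + (13 + 7*(-3 - 3*(-15)*(-⅒)))²) = -3/(-3 + (13 + 7*(-3 - 9/2))²) = -3/(-3 + (13 + 7*(-15/2))²) = -3/(-3 + (13 - 105/2)²) = -3/(-3 + (-79/2)²) = -3/(-3 + 6241/4) = -3/6229/4 = -3*4/6229 = -1*12/6229 = -12/6229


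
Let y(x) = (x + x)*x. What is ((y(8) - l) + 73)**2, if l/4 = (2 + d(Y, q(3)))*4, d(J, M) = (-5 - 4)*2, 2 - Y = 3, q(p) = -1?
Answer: 208849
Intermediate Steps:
y(x) = 2*x**2 (y(x) = (2*x)*x = 2*x**2)
Y = -1 (Y = 2 - 1*3 = 2 - 3 = -1)
d(J, M) = -18 (d(J, M) = -9*2 = -18)
l = -256 (l = 4*((2 - 18)*4) = 4*(-16*4) = 4*(-64) = -256)
((y(8) - l) + 73)**2 = ((2*8**2 - 1*(-256)) + 73)**2 = ((2*64 + 256) + 73)**2 = ((128 + 256) + 73)**2 = (384 + 73)**2 = 457**2 = 208849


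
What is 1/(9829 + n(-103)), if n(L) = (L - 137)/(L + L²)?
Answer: 1751/17210539 ≈ 0.00010174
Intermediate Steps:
n(L) = (-137 + L)/(L + L²)
1/(9829 + n(-103)) = 1/(9829 + (-137 - 103)/((-103)*(1 - 103))) = 1/(9829 - 1/103*(-240)/(-102)) = 1/(9829 - 1/103*(-1/102)*(-240)) = 1/(9829 - 40/1751) = 1/(17210539/1751) = 1751/17210539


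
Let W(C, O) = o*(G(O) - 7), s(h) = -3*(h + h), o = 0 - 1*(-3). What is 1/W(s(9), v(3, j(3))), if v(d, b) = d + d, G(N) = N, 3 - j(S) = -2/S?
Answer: -⅓ ≈ -0.33333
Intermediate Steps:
j(S) = 3 + 2/S (j(S) = 3 - (-2)/S = 3 + 2/S)
o = 3 (o = 0 + 3 = 3)
s(h) = -6*h
v(d, b) = 2*d
W(C, O) = -21 + 3*O (W(C, O) = 3*(O - 7) = 3*(-7 + O) = -21 + 3*O)
1/W(s(9), v(3, j(3))) = 1/(-21 + 3*(2*3)) = 1/(-21 + 3*6) = 1/(-21 + 18) = 1/(-3) = -⅓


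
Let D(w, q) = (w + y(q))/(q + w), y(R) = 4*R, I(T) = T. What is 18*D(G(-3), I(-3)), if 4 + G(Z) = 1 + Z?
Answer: 36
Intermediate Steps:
G(Z) = -3 + Z (G(Z) = -4 + (1 + Z) = -3 + Z)
D(w, q) = (w + 4*q)/(q + w)
18*D(G(-3), I(-3)) = 18*(((-3 - 3) + 4*(-3))/(-3 + (-3 - 3))) = 18*((-6 - 12)/(-3 - 6)) = 18*(-18/(-9)) = 18*(-⅑*(-18)) = 18*2 = 36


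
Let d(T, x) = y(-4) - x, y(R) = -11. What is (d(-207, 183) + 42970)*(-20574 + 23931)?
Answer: 143599032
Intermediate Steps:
d(T, x) = -11 - x
(d(-207, 183) + 42970)*(-20574 + 23931) = ((-11 - 1*183) + 42970)*(-20574 + 23931) = ((-11 - 183) + 42970)*3357 = (-194 + 42970)*3357 = 42776*3357 = 143599032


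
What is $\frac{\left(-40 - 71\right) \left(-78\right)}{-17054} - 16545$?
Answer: $- \frac{141083544}{8527} \approx -16546.0$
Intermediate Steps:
$\frac{\left(-40 - 71\right) \left(-78\right)}{-17054} - 16545 = \left(-111\right) \left(-78\right) \left(- \frac{1}{17054}\right) - 16545 = 8658 \left(- \frac{1}{17054}\right) - 16545 = - \frac{4329}{8527} - 16545 = - \frac{141083544}{8527}$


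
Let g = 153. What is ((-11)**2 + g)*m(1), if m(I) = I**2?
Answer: 274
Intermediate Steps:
((-11)**2 + g)*m(1) = ((-11)**2 + 153)*1**2 = (121 + 153)*1 = 274*1 = 274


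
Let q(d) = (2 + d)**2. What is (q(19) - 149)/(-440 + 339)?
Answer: -292/101 ≈ -2.8911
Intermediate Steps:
(q(19) - 149)/(-440 + 339) = ((2 + 19)**2 - 149)/(-440 + 339) = (21**2 - 149)/(-101) = (441 - 149)*(-1/101) = 292*(-1/101) = -292/101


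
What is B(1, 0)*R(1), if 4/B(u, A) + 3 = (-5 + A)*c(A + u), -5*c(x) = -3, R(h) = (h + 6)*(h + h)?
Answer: -28/3 ≈ -9.3333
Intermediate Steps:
R(h) = 2*h*(6 + h) (R(h) = (6 + h)*(2*h) = 2*h*(6 + h))
c(x) = ⅗ (c(x) = -⅕*(-3) = ⅗)
B(u, A) = 4/(-6 + 3*A/5) (B(u, A) = 4/(-3 + (-5 + A)*(⅗)) = 4/(-3 + (-3 + 3*A/5)) = 4/(-6 + 3*A/5))
B(1, 0)*R(1) = (20/(3*(-10 + 0)))*(2*1*(6 + 1)) = ((20/3)/(-10))*(2*1*7) = ((20/3)*(-⅒))*14 = -⅔*14 = -28/3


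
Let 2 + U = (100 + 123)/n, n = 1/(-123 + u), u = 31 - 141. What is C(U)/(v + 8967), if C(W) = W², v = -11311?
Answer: -2699945521/2344 ≈ -1.1519e+6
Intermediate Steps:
u = -110
n = -1/233 (n = 1/(-123 - 110) = 1/(-233) = -1/233 ≈ -0.0042918)
U = -51961 (U = -2 + (100 + 123)/(-1/233) = -2 + 223*(-233) = -2 - 51959 = -51961)
C(U)/(v + 8967) = (-51961)²/(-11311 + 8967) = 2699945521/(-2344) = 2699945521*(-1/2344) = -2699945521/2344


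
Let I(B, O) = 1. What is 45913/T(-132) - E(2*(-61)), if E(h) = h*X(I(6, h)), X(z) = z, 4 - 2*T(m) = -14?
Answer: 47011/9 ≈ 5223.4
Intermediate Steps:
T(m) = 9 (T(m) = 2 - ½*(-14) = 2 + 7 = 9)
E(h) = h (E(h) = h*1 = h)
45913/T(-132) - E(2*(-61)) = 45913/9 - 2*(-61) = 45913*(⅑) - 1*(-122) = 45913/9 + 122 = 47011/9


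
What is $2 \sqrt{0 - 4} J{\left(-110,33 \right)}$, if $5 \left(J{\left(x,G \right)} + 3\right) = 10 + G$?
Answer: $\frac{112 i}{5} \approx 22.4 i$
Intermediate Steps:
$J{\left(x,G \right)} = -1 + \frac{G}{5}$ ($J{\left(x,G \right)} = -3 + \frac{10 + G}{5} = -3 + \left(2 + \frac{G}{5}\right) = -1 + \frac{G}{5}$)
$2 \sqrt{0 - 4} J{\left(-110,33 \right)} = 2 \sqrt{0 - 4} \left(-1 + \frac{1}{5} \cdot 33\right) = 2 \sqrt{-4} \left(-1 + \frac{33}{5}\right) = 2 \cdot 2 i \frac{28}{5} = 4 i \frac{28}{5} = \frac{112 i}{5}$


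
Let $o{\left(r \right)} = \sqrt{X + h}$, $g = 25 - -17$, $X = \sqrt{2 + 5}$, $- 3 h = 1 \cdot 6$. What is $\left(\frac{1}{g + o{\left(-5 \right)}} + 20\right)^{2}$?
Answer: $\left(20 + \frac{1}{42 + \sqrt{-2 + \sqrt{7}}}\right)^{2} \approx 400.94$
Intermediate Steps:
$h = -2$ ($h = - \frac{1 \cdot 6}{3} = \left(- \frac{1}{3}\right) 6 = -2$)
$X = \sqrt{7} \approx 2.6458$
$g = 42$ ($g = 25 + 17 = 42$)
$o{\left(r \right)} = \sqrt{-2 + \sqrt{7}}$ ($o{\left(r \right)} = \sqrt{\sqrt{7} - 2} = \sqrt{-2 + \sqrt{7}}$)
$\left(\frac{1}{g + o{\left(-5 \right)}} + 20\right)^{2} = \left(\frac{1}{42 + \sqrt{-2 + \sqrt{7}}} + 20\right)^{2} = \left(20 + \frac{1}{42 + \sqrt{-2 + \sqrt{7}}}\right)^{2}$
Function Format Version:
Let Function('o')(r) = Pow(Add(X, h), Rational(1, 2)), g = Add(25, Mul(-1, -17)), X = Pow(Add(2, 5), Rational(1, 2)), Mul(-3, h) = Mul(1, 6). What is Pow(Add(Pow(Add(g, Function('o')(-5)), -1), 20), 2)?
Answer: Pow(Add(20, Pow(Add(42, Pow(Add(-2, Pow(7, Rational(1, 2))), Rational(1, 2))), -1)), 2) ≈ 400.94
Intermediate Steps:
h = -2 (h = Mul(Rational(-1, 3), Mul(1, 6)) = Mul(Rational(-1, 3), 6) = -2)
X = Pow(7, Rational(1, 2)) ≈ 2.6458
g = 42 (g = Add(25, 17) = 42)
Function('o')(r) = Pow(Add(-2, Pow(7, Rational(1, 2))), Rational(1, 2)) (Function('o')(r) = Pow(Add(Pow(7, Rational(1, 2)), -2), Rational(1, 2)) = Pow(Add(-2, Pow(7, Rational(1, 2))), Rational(1, 2)))
Pow(Add(Pow(Add(g, Function('o')(-5)), -1), 20), 2) = Pow(Add(Pow(Add(42, Pow(Add(-2, Pow(7, Rational(1, 2))), Rational(1, 2))), -1), 20), 2) = Pow(Add(20, Pow(Add(42, Pow(Add(-2, Pow(7, Rational(1, 2))), Rational(1, 2))), -1)), 2)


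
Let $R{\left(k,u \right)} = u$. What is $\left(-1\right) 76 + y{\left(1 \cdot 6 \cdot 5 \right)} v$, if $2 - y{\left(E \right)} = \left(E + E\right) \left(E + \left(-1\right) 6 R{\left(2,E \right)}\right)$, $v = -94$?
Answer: $-846264$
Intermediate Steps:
$y{\left(E \right)} = 2 + 10 E^{2}$ ($y{\left(E \right)} = 2 - \left(E + E\right) \left(E + \left(-1\right) 6 E\right) = 2 - 2 E \left(E - 6 E\right) = 2 - 2 E \left(- 5 E\right) = 2 - - 10 E^{2} = 2 + 10 E^{2}$)
$\left(-1\right) 76 + y{\left(1 \cdot 6 \cdot 5 \right)} v = \left(-1\right) 76 + \left(2 + 10 \left(1 \cdot 6 \cdot 5\right)^{2}\right) \left(-94\right) = -76 + \left(2 + 10 \left(6 \cdot 5\right)^{2}\right) \left(-94\right) = -76 + \left(2 + 10 \cdot 30^{2}\right) \left(-94\right) = -76 + \left(2 + 10 \cdot 900\right) \left(-94\right) = -76 + \left(2 + 9000\right) \left(-94\right) = -76 + 9002 \left(-94\right) = -76 - 846188 = -846264$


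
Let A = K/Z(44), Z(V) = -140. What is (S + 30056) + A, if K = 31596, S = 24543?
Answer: 1903066/35 ≈ 54373.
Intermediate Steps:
A = -7899/35 (A = 31596/(-140) = 31596*(-1/140) = -7899/35 ≈ -225.69)
(S + 30056) + A = (24543 + 30056) - 7899/35 = 54599 - 7899/35 = 1903066/35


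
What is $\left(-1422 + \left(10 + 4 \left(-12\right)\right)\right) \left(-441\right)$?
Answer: $643860$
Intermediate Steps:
$\left(-1422 + \left(10 + 4 \left(-12\right)\right)\right) \left(-441\right) = \left(-1422 + \left(10 - 48\right)\right) \left(-441\right) = \left(-1422 - 38\right) \left(-441\right) = \left(-1460\right) \left(-441\right) = 643860$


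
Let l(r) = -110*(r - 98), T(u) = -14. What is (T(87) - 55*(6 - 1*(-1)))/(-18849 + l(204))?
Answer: 399/30509 ≈ 0.013078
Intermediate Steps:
l(r) = 10780 - 110*r (l(r) = -110*(-98 + r) = 10780 - 110*r)
(T(87) - 55*(6 - 1*(-1)))/(-18849 + l(204)) = (-14 - 55*(6 - 1*(-1)))/(-18849 + (10780 - 110*204)) = (-14 - 55*(6 + 1))/(-18849 + (10780 - 22440)) = (-14 - 55*7)/(-18849 - 11660) = (-14 - 385)/(-30509) = -399*(-1/30509) = 399/30509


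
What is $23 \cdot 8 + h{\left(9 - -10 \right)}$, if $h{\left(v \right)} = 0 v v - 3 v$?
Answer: $127$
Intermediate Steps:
$h{\left(v \right)} = - 3 v$ ($h{\left(v \right)} = 0 v^{2} - 3 v = 0 - 3 v = - 3 v$)
$23 \cdot 8 + h{\left(9 - -10 \right)} = 23 \cdot 8 - 3 \left(9 - -10\right) = 184 - 3 \left(9 + 10\right) = 184 - 57 = 127$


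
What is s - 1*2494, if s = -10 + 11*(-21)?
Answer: -2735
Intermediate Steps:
s = -241 (s = -10 - 231 = -241)
s - 1*2494 = -241 - 1*2494 = -241 - 2494 = -2735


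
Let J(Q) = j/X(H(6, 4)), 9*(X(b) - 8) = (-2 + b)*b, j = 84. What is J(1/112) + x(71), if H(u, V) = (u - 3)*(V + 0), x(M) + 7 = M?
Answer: 1087/16 ≈ 67.938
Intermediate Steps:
x(M) = -7 + M
H(u, V) = V*(-3 + u) (H(u, V) = (-3 + u)*V = V*(-3 + u))
X(b) = 8 + b*(-2 + b)/9 (X(b) = 8 + ((-2 + b)*b)/9 = 8 + (b*(-2 + b))/9 = 8 + b*(-2 + b)/9)
J(Q) = 63/16 (J(Q) = 84/(8 - 8*(-3 + 6)/9 + (4*(-3 + 6))**2/9) = 84/(8 - 8*3/9 + (4*3)**2/9) = 84/(8 - 2/9*12 + (1/9)*12**2) = 84/(8 - 8/3 + (1/9)*144) = 84/(8 - 8/3 + 16) = 84/(64/3) = 84*(3/64) = 63/16)
J(1/112) + x(71) = 63/16 + (-7 + 71) = 63/16 + 64 = 1087/16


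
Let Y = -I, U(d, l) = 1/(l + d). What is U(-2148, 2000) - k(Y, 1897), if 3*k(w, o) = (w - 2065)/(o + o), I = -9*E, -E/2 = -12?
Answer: 131135/842268 ≈ 0.15569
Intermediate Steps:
E = 24 (E = -2*(-12) = 24)
I = -216 (I = -9*24 = -216)
U(d, l) = 1/(d + l)
Y = 216 (Y = -1*(-216) = 216)
k(w, o) = (-2065 + w)/(6*o) (k(w, o) = ((w - 2065)/(o + o))/3 = ((-2065 + w)/((2*o)))/3 = ((-2065 + w)*(1/(2*o)))/3 = ((-2065 + w)/(2*o))/3 = (-2065 + w)/(6*o))
U(-2148, 2000) - k(Y, 1897) = 1/(-2148 + 2000) - (-2065 + 216)/(6*1897) = 1/(-148) - (-1849)/(6*1897) = -1/148 - 1*(-1849/11382) = -1/148 + 1849/11382 = 131135/842268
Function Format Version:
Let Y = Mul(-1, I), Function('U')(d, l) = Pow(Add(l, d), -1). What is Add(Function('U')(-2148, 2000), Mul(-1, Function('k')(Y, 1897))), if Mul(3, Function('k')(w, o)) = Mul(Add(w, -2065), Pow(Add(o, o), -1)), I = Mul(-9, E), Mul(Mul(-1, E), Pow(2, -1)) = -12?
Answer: Rational(131135, 842268) ≈ 0.15569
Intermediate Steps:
E = 24 (E = Mul(-2, -12) = 24)
I = -216 (I = Mul(-9, 24) = -216)
Function('U')(d, l) = Pow(Add(d, l), -1)
Y = 216 (Y = Mul(-1, -216) = 216)
Function('k')(w, o) = Mul(Rational(1, 6), Pow(o, -1), Add(-2065, w)) (Function('k')(w, o) = Mul(Rational(1, 3), Mul(Add(w, -2065), Pow(Add(o, o), -1))) = Mul(Rational(1, 3), Mul(Add(-2065, w), Pow(Mul(2, o), -1))) = Mul(Rational(1, 3), Mul(Add(-2065, w), Mul(Rational(1, 2), Pow(o, -1)))) = Mul(Rational(1, 3), Mul(Rational(1, 2), Pow(o, -1), Add(-2065, w))) = Mul(Rational(1, 6), Pow(o, -1), Add(-2065, w)))
Add(Function('U')(-2148, 2000), Mul(-1, Function('k')(Y, 1897))) = Add(Pow(Add(-2148, 2000), -1), Mul(-1, Mul(Rational(1, 6), Pow(1897, -1), Add(-2065, 216)))) = Add(Pow(-148, -1), Mul(-1, Mul(Rational(1, 6), Rational(1, 1897), -1849))) = Add(Rational(-1, 148), Mul(-1, Rational(-1849, 11382))) = Add(Rational(-1, 148), Rational(1849, 11382)) = Rational(131135, 842268)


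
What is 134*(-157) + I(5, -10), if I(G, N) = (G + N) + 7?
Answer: -21036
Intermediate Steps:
I(G, N) = 7 + G + N
134*(-157) + I(5, -10) = 134*(-157) + (7 + 5 - 10) = -21038 + 2 = -21036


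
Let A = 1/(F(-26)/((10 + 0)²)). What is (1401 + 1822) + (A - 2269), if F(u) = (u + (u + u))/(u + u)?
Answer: 3062/3 ≈ 1020.7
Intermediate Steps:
F(u) = 3/2 (F(u) = (u + 2*u)/((2*u)) = (3*u)*(1/(2*u)) = 3/2)
A = 200/3 (A = 1/(3/(2*((10 + 0)²))) = 1/(3/(2*(10²))) = 1/((3/2)/100) = 1/((3/2)*(1/100)) = 1/(3/200) = 200/3 ≈ 66.667)
(1401 + 1822) + (A - 2269) = (1401 + 1822) + (200/3 - 2269) = 3223 - 6607/3 = 3062/3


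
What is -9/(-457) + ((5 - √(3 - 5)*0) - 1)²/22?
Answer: 3755/5027 ≈ 0.74697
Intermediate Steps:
-9/(-457) + ((5 - √(3 - 5)*0) - 1)²/22 = -9*(-1/457) + ((5 - √(-2)*0) - 1)²*(1/22) = 9/457 + ((5 - I*√2*0) - 1)²*(1/22) = 9/457 + ((5 - 1*0) - 1)²*(1/22) = 9/457 + ((5 + 0) - 1)²*(1/22) = 9/457 + (5 - 1)²*(1/22) = 9/457 + 4²*(1/22) = 9/457 + 16*(1/22) = 9/457 + 8/11 = 3755/5027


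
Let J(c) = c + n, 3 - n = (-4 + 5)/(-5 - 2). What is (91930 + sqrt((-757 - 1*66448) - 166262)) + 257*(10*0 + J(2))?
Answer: 652762/7 + I*sqrt(233467) ≈ 93252.0 + 483.18*I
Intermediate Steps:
n = 22/7 (n = 3 - (-4 + 5)/(-5 - 2) = 3 - 1/(-7) = 3 - (-1)/7 = 3 - 1*(-1/7) = 3 + 1/7 = 22/7 ≈ 3.1429)
J(c) = 22/7 + c (J(c) = c + 22/7 = 22/7 + c)
(91930 + sqrt((-757 - 1*66448) - 166262)) + 257*(10*0 + J(2)) = (91930 + sqrt((-757 - 1*66448) - 166262)) + 257*(10*0 + (22/7 + 2)) = (91930 + sqrt((-757 - 66448) - 166262)) + 257*(0 + 36/7) = (91930 + sqrt(-67205 - 166262)) + 257*(36/7) = (91930 + sqrt(-233467)) + 9252/7 = (91930 + I*sqrt(233467)) + 9252/7 = 652762/7 + I*sqrt(233467)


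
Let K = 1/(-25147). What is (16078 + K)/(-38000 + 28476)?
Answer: -404313465/239500028 ≈ -1.6882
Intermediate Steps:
K = -1/25147 ≈ -3.9766e-5
(16078 + K)/(-38000 + 28476) = (16078 - 1/25147)/(-38000 + 28476) = (404313465/25147)/(-9524) = (404313465/25147)*(-1/9524) = -404313465/239500028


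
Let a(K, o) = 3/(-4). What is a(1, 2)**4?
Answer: 81/256 ≈ 0.31641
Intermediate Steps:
a(K, o) = -3/4 (a(K, o) = 3*(-1/4) = -3/4)
a(1, 2)**4 = (-3/4)**4 = 81/256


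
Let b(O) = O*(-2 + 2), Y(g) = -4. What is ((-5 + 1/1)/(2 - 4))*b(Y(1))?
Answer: 0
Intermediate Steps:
b(O) = 0 (b(O) = O*0 = 0)
((-5 + 1/1)/(2 - 4))*b(Y(1)) = ((-5 + 1/1)/(2 - 4))*0 = ((-5 + 1)/(-2))*0 = -4*(-1/2)*0 = 2*0 = 0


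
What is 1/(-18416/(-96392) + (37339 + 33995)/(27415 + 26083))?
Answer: 322298701/491327881 ≈ 0.65597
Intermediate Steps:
1/(-18416/(-96392) + (37339 + 33995)/(27415 + 26083)) = 1/(-18416*(-1/96392) + 71334/53498) = 1/(2302/12049 + 71334*(1/53498)) = 1/(2302/12049 + 35667/26749) = 1/(491327881/322298701) = 322298701/491327881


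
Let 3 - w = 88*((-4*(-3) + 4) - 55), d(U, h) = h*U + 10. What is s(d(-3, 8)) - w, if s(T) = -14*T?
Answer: -3239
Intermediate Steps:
d(U, h) = 10 + U*h (d(U, h) = U*h + 10 = 10 + U*h)
w = 3435 (w = 3 - 88*((-4*(-3) + 4) - 55) = 3 - 88*((12 + 4) - 55) = 3 - 88*(16 - 55) = 3 - 88*(-39) = 3 - 1*(-3432) = 3 + 3432 = 3435)
s(d(-3, 8)) - w = -14*(10 - 3*8) - 1*3435 = -14*(10 - 24) - 3435 = -14*(-14) - 3435 = 196 - 3435 = -3239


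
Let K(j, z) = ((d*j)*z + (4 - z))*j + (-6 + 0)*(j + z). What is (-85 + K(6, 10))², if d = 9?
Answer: 9138529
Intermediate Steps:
K(j, z) = -6*j - 6*z + j*(4 - z + 9*j*z) (K(j, z) = ((9*j)*z + (4 - z))*j + (-6 + 0)*(j + z) = (9*j*z + (4 - z))*j - 6*(j + z) = (4 - z + 9*j*z)*j + (-6*j - 6*z) = j*(4 - z + 9*j*z) + (-6*j - 6*z) = -6*j - 6*z + j*(4 - z + 9*j*z))
(-85 + K(6, 10))² = (-85 + (-6*10 - 2*6 - 1*6*10 + 9*10*6²))² = (-85 + (-60 - 12 - 60 + 9*10*36))² = (-85 + (-60 - 12 - 60 + 3240))² = (-85 + 3108)² = 3023² = 9138529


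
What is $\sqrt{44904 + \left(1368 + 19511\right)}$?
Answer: $\sqrt{65783} \approx 256.48$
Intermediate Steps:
$\sqrt{44904 + \left(1368 + 19511\right)} = \sqrt{44904 + 20879} = \sqrt{65783}$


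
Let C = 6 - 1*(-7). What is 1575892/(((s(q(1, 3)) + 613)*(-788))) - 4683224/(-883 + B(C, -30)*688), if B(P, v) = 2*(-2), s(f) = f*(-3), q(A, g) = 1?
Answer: 22454037449/17472718 ≈ 1285.1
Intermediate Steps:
s(f) = -3*f
C = 13 (C = 6 + 7 = 13)
B(P, v) = -4
1575892/(((s(q(1, 3)) + 613)*(-788))) - 4683224/(-883 + B(C, -30)*688) = 1575892/(((-3*1 + 613)*(-788))) - 4683224/(-883 - 4*688) = 1575892/(((-3 + 613)*(-788))) - 4683224/(-883 - 2752) = 1575892/((610*(-788))) - 4683224/(-3635) = 1575892/(-480680) - 4683224*(-1/3635) = 1575892*(-1/480680) + 4683224/3635 = -393973/120170 + 4683224/3635 = 22454037449/17472718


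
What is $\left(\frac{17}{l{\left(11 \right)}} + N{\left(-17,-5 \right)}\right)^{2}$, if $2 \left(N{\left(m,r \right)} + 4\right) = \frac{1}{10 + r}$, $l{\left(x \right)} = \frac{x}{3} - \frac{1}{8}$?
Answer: $\frac{81}{100} \approx 0.81$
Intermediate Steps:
$l{\left(x \right)} = - \frac{1}{8} + \frac{x}{3}$ ($l{\left(x \right)} = x \frac{1}{3} - \frac{1}{8} = \frac{x}{3} - \frac{1}{8} = - \frac{1}{8} + \frac{x}{3}$)
$N{\left(m,r \right)} = -4 + \frac{1}{2 \left(10 + r\right)}$
$\left(\frac{17}{l{\left(11 \right)}} + N{\left(-17,-5 \right)}\right)^{2} = \left(\frac{17}{- \frac{1}{8} + \frac{1}{3} \cdot 11} + \frac{-79 - -40}{2 \left(10 - 5\right)}\right)^{2} = \left(\frac{17}{- \frac{1}{8} + \frac{11}{3}} + \frac{-79 + 40}{2 \cdot 5}\right)^{2} = \left(\frac{17}{\frac{85}{24}} + \frac{1}{2} \cdot \frac{1}{5} \left(-39\right)\right)^{2} = \left(17 \cdot \frac{24}{85} - \frac{39}{10}\right)^{2} = \left(\frac{24}{5} - \frac{39}{10}\right)^{2} = \left(\frac{9}{10}\right)^{2} = \frac{81}{100}$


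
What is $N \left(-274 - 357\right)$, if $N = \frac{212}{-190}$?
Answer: $\frac{66886}{95} \approx 704.06$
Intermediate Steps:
$N = - \frac{106}{95}$ ($N = 212 \left(- \frac{1}{190}\right) = - \frac{106}{95} \approx -1.1158$)
$N \left(-274 - 357\right) = - \frac{106 \left(-274 - 357\right)}{95} = \left(- \frac{106}{95}\right) \left(-631\right) = \frac{66886}{95}$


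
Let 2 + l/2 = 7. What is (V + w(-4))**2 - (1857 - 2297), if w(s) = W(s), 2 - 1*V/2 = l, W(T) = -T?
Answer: 584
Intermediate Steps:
l = 10 (l = -4 + 2*7 = -4 + 14 = 10)
V = -16 (V = 4 - 2*10 = 4 - 20 = -16)
w(s) = -s
(V + w(-4))**2 - (1857 - 2297) = (-16 - 1*(-4))**2 - (1857 - 2297) = (-16 + 4)**2 - 1*(-440) = (-12)**2 + 440 = 144 + 440 = 584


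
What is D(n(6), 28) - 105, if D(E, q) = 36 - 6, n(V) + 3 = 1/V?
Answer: -75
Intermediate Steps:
n(V) = -3 + 1/V
D(E, q) = 30
D(n(6), 28) - 105 = 30 - 105 = -75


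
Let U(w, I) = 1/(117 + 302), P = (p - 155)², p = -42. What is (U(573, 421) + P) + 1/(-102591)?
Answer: 1668229378033/42985629 ≈ 38809.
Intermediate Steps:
P = 38809 (P = (-42 - 155)² = (-197)² = 38809)
U(w, I) = 1/419
(U(573, 421) + P) + 1/(-102591) = (1/419 + 38809) + 1/(-102591) = 16260972/419 - 1/102591 = 1668229378033/42985629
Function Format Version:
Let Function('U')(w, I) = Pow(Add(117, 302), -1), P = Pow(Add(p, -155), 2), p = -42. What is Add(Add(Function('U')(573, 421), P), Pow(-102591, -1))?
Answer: Rational(1668229378033, 42985629) ≈ 38809.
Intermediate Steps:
P = 38809 (P = Pow(Add(-42, -155), 2) = Pow(-197, 2) = 38809)
Function('U')(w, I) = Rational(1, 419) (Function('U')(w, I) = Pow(419, -1) = Rational(1, 419))
Add(Add(Function('U')(573, 421), P), Pow(-102591, -1)) = Add(Add(Rational(1, 419), 38809), Pow(-102591, -1)) = Add(Rational(16260972, 419), Rational(-1, 102591)) = Rational(1668229378033, 42985629)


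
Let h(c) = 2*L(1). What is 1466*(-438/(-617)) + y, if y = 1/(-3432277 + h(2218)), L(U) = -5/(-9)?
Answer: 19835026252611/19059428011 ≈ 1040.7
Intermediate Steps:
L(U) = 5/9 (L(U) = -5*(-1/9) = 5/9)
h(c) = 10/9 (h(c) = 2*(5/9) = 10/9)
y = -9/30890483 (y = 1/(-3432277 + 10/9) = 1/(-30890483/9) = -9/30890483 ≈ -2.9135e-7)
1466*(-438/(-617)) + y = 1466*(-438/(-617)) - 9/30890483 = 1466*(-438*(-1/617)) - 9/30890483 = 1466*(438/617) - 9/30890483 = 642108/617 - 9/30890483 = 19835026252611/19059428011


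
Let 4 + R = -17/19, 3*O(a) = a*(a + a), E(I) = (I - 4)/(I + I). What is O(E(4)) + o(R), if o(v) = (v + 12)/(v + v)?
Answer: -45/62 ≈ -0.72581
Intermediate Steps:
E(I) = (-4 + I)/(2*I) (E(I) = (-4 + I)/((2*I)) = (-4 + I)*(1/(2*I)) = (-4 + I)/(2*I))
O(a) = 2*a²/3 (O(a) = (a*(a + a))/3 = (a*(2*a))/3 = (2*a²)/3 = 2*a²/3)
R = -93/19 (R = -4 - 17/19 = -93/19 ≈ -4.8947)
o(v) = (12 + v)/(2*v) (o(v) = (12 + v)/((2*v)) = (12 + v)*(1/(2*v)) = (12 + v)/(2*v))
O(E(4)) + o(R) = 2*((½)*(-4 + 4)/4)²/3 + (12 - 93/19)/(2*(-93/19)) = 2*((½)*(¼)*0)²/3 + (½)*(-19/93)*(135/19) = (⅔)*0² - 45/62 = (⅔)*0 - 45/62 = 0 - 45/62 = -45/62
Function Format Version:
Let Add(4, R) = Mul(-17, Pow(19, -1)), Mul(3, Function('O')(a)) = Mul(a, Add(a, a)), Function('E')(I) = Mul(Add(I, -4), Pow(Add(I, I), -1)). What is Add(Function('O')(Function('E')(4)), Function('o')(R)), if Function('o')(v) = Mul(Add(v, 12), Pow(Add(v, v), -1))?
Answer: Rational(-45, 62) ≈ -0.72581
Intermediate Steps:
Function('E')(I) = Mul(Rational(1, 2), Pow(I, -1), Add(-4, I)) (Function('E')(I) = Mul(Add(-4, I), Pow(Mul(2, I), -1)) = Mul(Add(-4, I), Mul(Rational(1, 2), Pow(I, -1))) = Mul(Rational(1, 2), Pow(I, -1), Add(-4, I)))
Function('O')(a) = Mul(Rational(2, 3), Pow(a, 2)) (Function('O')(a) = Mul(Rational(1, 3), Mul(a, Add(a, a))) = Mul(Rational(1, 3), Mul(a, Mul(2, a))) = Mul(Rational(1, 3), Mul(2, Pow(a, 2))) = Mul(Rational(2, 3), Pow(a, 2)))
R = Rational(-93, 19) (R = Add(-4, Mul(-17, Pow(19, -1))) = Add(-4, Mul(-17, Rational(1, 19))) = Add(-4, Rational(-17, 19)) = Rational(-93, 19) ≈ -4.8947)
Function('o')(v) = Mul(Rational(1, 2), Pow(v, -1), Add(12, v)) (Function('o')(v) = Mul(Add(12, v), Pow(Mul(2, v), -1)) = Mul(Add(12, v), Mul(Rational(1, 2), Pow(v, -1))) = Mul(Rational(1, 2), Pow(v, -1), Add(12, v)))
Add(Function('O')(Function('E')(4)), Function('o')(R)) = Add(Mul(Rational(2, 3), Pow(Mul(Rational(1, 2), Pow(4, -1), Add(-4, 4)), 2)), Mul(Rational(1, 2), Pow(Rational(-93, 19), -1), Add(12, Rational(-93, 19)))) = Add(Mul(Rational(2, 3), Pow(Mul(Rational(1, 2), Rational(1, 4), 0), 2)), Mul(Rational(1, 2), Rational(-19, 93), Rational(135, 19))) = Add(Mul(Rational(2, 3), Pow(0, 2)), Rational(-45, 62)) = Add(Mul(Rational(2, 3), 0), Rational(-45, 62)) = Add(0, Rational(-45, 62)) = Rational(-45, 62)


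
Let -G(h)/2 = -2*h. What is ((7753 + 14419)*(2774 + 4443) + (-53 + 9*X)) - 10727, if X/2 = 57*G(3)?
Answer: 160016856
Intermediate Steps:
G(h) = 4*h (G(h) = -(-4)*h = 4*h)
X = 1368 (X = 2*(57*(4*3)) = 2*(57*12) = 2*684 = 1368)
((7753 + 14419)*(2774 + 4443) + (-53 + 9*X)) - 10727 = ((7753 + 14419)*(2774 + 4443) + (-53 + 9*1368)) - 10727 = (22172*7217 + (-53 + 12312)) - 10727 = (160015324 + 12259) - 10727 = 160027583 - 10727 = 160016856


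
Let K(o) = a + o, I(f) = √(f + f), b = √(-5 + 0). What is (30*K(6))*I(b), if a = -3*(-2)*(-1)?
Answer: 0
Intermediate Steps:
a = -6 (a = 6*(-1) = -6)
b = I*√5 (b = √(-5) = I*√5 ≈ 2.2361*I)
I(f) = √2*√f (I(f) = √(2*f) = √2*√f)
K(o) = -6 + o
(30*K(6))*I(b) = (30*(-6 + 6))*(√2*√(I*√5)) = (30*0)*(√2*(5^(¼)*√I)) = 0*(√2*5^(¼)*√I) = 0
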